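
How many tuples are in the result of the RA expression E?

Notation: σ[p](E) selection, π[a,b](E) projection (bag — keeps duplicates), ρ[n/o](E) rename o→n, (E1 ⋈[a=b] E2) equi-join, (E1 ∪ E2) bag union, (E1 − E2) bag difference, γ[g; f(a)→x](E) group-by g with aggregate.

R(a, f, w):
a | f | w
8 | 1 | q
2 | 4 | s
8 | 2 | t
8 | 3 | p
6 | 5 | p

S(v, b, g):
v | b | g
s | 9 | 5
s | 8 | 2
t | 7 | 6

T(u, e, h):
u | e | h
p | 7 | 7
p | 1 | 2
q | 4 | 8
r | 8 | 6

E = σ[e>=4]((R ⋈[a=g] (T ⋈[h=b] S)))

Per-node cardinality:
  R → 5
  T → 4
  S → 3
  (T ⋈[h=b] S) → 2
  (R ⋈[a=g] (T ⋈[h=b] S)) → 2
  σ[e>=4]((R ⋈[a=g] (T ⋈[h=b] S))) → 2

|E| = 2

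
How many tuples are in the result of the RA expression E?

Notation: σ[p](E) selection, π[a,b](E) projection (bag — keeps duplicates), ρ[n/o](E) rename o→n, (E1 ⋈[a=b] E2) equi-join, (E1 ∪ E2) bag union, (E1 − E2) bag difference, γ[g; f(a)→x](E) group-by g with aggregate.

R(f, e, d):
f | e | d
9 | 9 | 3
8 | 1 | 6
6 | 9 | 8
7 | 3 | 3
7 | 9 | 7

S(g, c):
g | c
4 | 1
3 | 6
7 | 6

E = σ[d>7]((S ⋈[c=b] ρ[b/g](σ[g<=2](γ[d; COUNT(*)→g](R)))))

Stepwise |·|:
  S → 3
  R → 5
  γ[d; COUNT(*)→g](R) → 4
  σ[g<=2](γ[d; COUNT(*)→g](R)) → 4
  ρ[b/g](σ[g<=2](γ[d; COUNT(*)→g](R))) → 4
  (S ⋈[c=b] ρ[b/g](σ[g<=2](γ[d; COUNT(*)→g](R)))) → 3
  σ[d>7]((S ⋈[c=b] ρ[b/g](σ[g<=2](γ[d; COUNT(*)→g](R))))) → 1

|E| = 1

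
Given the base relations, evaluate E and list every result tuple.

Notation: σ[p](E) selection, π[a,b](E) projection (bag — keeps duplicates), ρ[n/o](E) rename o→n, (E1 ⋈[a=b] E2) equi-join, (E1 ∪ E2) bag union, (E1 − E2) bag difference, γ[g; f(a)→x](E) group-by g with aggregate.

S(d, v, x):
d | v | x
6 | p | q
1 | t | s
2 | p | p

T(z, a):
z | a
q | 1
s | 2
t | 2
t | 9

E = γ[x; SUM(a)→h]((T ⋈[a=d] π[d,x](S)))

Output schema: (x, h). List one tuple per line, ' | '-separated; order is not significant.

Stepwise |·|:
  T → 4
  S → 3
  π[d,x](S) → 3
  (T ⋈[a=d] π[d,x](S)) → 3
  γ[x; SUM(a)→h]((T ⋈[a=d] π[d,x](S))) → 2

== RESULT ==
x | h
p | 4
s | 1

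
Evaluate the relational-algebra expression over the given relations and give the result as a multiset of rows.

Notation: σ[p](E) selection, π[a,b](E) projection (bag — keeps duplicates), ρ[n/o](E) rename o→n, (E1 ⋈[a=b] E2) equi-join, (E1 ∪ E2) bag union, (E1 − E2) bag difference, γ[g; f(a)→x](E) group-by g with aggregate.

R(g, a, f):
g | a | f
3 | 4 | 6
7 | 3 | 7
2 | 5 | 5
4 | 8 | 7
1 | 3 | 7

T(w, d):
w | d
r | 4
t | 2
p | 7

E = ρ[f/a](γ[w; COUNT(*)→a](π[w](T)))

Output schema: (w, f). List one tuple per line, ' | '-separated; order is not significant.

Stepwise |·|:
  T → 3
  π[w](T) → 3
  γ[w; COUNT(*)→a](π[w](T)) → 3
  ρ[f/a](γ[w; COUNT(*)→a](π[w](T))) → 3

== RESULT ==
w | f
p | 1
r | 1
t | 1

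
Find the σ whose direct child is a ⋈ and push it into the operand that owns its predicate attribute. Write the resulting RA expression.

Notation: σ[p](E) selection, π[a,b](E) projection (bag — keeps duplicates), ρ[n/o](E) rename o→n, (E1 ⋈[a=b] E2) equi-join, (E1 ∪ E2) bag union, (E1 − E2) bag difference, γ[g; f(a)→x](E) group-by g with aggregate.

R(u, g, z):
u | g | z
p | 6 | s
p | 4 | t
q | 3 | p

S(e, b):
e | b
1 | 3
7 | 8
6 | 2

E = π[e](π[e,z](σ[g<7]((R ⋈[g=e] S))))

σ filters on g, owned by the left side.
E' = π[e](π[e,z]((σ[g<7](R) ⋈[g=e] S)))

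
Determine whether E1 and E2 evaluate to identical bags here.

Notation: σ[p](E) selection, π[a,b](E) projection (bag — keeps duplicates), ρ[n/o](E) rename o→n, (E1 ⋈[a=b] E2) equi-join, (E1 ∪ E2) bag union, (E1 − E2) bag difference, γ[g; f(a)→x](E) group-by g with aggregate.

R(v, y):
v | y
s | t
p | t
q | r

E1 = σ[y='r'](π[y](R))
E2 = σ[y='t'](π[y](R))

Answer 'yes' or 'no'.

E1 row counts bottom-up:
  R → 3
  π[y](R) → 3
  σ[y='r'](π[y](R)) → 1
E2 row counts bottom-up:
  R → 3
  π[y](R) → 3
  σ[y='t'](π[y](R)) → 2

E1 result:
y
r
E2 result:
y
t
t
Witness: ('t',) appears 0× in E1 but 2× in E2.

no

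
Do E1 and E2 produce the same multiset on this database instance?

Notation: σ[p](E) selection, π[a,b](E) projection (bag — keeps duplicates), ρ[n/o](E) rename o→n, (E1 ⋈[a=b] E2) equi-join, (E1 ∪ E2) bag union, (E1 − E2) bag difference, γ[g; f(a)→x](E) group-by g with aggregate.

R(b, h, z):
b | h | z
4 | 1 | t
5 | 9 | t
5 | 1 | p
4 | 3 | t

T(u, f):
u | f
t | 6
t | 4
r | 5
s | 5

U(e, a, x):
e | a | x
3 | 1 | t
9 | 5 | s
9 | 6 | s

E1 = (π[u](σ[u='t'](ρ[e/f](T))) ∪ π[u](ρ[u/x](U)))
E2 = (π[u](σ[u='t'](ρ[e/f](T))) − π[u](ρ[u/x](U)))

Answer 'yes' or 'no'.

E1 stepwise |·|:
  T → 4
  ρ[e/f](T) → 4
  σ[u='t'](ρ[e/f](T)) → 2
  π[u](σ[u='t'](ρ[e/f](T))) → 2
  U → 3
  ρ[u/x](U) → 3
  π[u](ρ[u/x](U)) → 3
  (π[u](σ[u='t'](ρ[e/f](T))) ∪ π[u](ρ[u/x](U))) → 5
E2 stepwise |·|:
  T → 4
  ρ[e/f](T) → 4
  σ[u='t'](ρ[e/f](T)) → 2
  π[u](σ[u='t'](ρ[e/f](T))) → 2
  U → 3
  ρ[u/x](U) → 3
  π[u](ρ[u/x](U)) → 3
  (π[u](σ[u='t'](ρ[e/f](T))) − π[u](ρ[u/x](U))) → 1

E1 result:
u
s
s
t
t
t
E2 result:
u
t
Witness: ('t',) appears 3× in E1 but 1× in E2.

no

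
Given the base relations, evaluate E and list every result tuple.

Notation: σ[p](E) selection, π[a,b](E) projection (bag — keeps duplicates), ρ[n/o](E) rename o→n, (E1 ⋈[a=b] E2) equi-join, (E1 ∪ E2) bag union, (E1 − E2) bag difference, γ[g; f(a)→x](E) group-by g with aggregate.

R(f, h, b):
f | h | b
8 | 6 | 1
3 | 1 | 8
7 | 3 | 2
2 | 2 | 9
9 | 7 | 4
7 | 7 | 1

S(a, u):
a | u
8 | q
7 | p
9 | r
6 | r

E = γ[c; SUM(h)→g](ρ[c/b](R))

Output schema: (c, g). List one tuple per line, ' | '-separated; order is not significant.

Stepwise |·|:
  R → 6
  ρ[c/b](R) → 6
  γ[c; SUM(h)→g](ρ[c/b](R)) → 5

== RESULT ==
c | g
1 | 13
2 | 3
4 | 7
8 | 1
9 | 2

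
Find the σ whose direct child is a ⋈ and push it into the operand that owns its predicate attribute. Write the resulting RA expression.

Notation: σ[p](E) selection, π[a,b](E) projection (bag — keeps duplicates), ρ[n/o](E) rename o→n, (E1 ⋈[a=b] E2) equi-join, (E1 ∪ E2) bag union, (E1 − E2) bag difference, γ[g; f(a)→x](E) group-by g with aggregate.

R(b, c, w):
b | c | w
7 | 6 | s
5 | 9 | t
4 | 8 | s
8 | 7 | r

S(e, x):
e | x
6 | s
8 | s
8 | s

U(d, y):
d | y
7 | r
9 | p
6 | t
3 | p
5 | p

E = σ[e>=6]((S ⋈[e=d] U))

σ filters on e, owned by the left side.
E' = (σ[e>=6](S) ⋈[e=d] U)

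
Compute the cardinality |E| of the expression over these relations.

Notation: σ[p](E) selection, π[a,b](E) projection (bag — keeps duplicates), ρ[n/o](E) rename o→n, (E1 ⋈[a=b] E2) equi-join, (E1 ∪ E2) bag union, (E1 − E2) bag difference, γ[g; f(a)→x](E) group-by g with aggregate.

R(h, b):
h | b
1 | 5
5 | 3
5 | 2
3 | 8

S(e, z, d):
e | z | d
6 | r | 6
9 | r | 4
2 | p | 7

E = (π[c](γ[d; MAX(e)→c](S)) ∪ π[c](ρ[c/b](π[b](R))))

Stepwise |·|:
  S → 3
  γ[d; MAX(e)→c](S) → 3
  π[c](γ[d; MAX(e)→c](S)) → 3
  R → 4
  π[b](R) → 4
  ρ[c/b](π[b](R)) → 4
  π[c](ρ[c/b](π[b](R))) → 4
  (π[c](γ[d; MAX(e)→c](S)) ∪ π[c](ρ[c/b](π[b](R)))) → 7

|E| = 7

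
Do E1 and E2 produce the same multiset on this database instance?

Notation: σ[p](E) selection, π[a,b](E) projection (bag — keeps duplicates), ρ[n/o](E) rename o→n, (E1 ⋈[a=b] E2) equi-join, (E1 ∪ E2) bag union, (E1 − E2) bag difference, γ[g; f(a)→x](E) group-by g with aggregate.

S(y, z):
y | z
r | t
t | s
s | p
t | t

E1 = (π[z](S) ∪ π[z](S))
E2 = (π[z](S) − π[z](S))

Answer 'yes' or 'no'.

E1 row counts bottom-up:
  S → 4
  π[z](S) → 4
  S → 4
  π[z](S) → 4
  (π[z](S) ∪ π[z](S)) → 8
E2 row counts bottom-up:
  S → 4
  π[z](S) → 4
  S → 4
  π[z](S) → 4
  (π[z](S) − π[z](S)) → 0

E1 result:
z
p
p
s
s
t
t
t
t
E2 result:
z
(0 rows)
Witness: ('p',) appears 2× in E1 but 0× in E2.

no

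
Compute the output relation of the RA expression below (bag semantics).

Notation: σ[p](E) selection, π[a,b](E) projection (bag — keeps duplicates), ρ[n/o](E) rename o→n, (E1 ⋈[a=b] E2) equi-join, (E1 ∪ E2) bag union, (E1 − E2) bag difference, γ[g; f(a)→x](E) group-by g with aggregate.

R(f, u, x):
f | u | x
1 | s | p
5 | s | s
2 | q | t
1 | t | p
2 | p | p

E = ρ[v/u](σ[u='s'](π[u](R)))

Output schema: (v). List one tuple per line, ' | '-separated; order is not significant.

Subexpression sizes:
  R → 5
  π[u](R) → 5
  σ[u='s'](π[u](R)) → 2
  ρ[v/u](σ[u='s'](π[u](R))) → 2

== RESULT ==
v
s
s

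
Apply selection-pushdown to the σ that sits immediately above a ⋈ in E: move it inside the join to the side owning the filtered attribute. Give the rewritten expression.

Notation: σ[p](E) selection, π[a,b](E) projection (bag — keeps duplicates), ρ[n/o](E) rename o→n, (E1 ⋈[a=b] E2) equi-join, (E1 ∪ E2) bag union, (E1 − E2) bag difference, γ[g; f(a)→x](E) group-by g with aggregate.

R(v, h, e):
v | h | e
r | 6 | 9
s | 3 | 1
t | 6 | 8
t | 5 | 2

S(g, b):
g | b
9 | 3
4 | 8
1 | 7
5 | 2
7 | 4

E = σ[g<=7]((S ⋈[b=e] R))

σ filters on g, owned by the left side.
E' = (σ[g<=7](S) ⋈[b=e] R)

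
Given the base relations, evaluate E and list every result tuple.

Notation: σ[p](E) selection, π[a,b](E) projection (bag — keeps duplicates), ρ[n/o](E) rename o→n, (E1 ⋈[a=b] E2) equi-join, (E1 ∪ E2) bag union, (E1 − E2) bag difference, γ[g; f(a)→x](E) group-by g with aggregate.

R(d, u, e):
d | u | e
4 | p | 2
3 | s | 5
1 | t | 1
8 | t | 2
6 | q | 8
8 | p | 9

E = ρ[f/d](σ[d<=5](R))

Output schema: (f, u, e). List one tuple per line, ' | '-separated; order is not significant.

Stepwise |·|:
  R → 6
  σ[d<=5](R) → 3
  ρ[f/d](σ[d<=5](R)) → 3

== RESULT ==
f | u | e
1 | t | 1
3 | s | 5
4 | p | 2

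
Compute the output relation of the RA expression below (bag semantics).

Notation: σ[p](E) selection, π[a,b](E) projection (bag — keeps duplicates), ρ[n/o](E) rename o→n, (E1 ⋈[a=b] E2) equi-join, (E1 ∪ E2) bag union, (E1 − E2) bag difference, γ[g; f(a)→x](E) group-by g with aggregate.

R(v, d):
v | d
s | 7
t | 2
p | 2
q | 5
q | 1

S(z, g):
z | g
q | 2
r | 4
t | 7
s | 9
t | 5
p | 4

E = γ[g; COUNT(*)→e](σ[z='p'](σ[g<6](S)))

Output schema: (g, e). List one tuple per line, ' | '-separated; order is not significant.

Subexpression sizes:
  S → 6
  σ[g<6](S) → 4
  σ[z='p'](σ[g<6](S)) → 1
  γ[g; COUNT(*)→e](σ[z='p'](σ[g<6](S))) → 1

== RESULT ==
g | e
4 | 1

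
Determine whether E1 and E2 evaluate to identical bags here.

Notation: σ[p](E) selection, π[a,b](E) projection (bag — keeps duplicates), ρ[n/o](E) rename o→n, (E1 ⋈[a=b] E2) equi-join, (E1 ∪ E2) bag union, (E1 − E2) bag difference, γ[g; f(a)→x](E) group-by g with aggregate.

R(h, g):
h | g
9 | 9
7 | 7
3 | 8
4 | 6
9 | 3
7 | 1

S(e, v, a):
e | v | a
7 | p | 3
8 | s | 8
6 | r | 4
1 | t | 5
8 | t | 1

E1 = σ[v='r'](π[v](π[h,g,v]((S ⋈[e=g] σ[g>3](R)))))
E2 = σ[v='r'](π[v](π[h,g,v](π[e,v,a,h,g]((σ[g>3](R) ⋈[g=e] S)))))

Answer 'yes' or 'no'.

E1 stepwise |·|:
  S → 5
  R → 6
  σ[g>3](R) → 4
  (S ⋈[e=g] σ[g>3](R)) → 4
  π[h,g,v]((S ⋈[e=g] σ[g>3](R))) → 4
  π[v](π[h,g,v]((S ⋈[e=g] σ[g>3](R)))) → 4
  σ[v='r'](π[v](π[h,g,v]((S ⋈[e=g] σ[g>3](R))))) → 1
E2 stepwise |·|:
  R → 6
  σ[g>3](R) → 4
  S → 5
  (σ[g>3](R) ⋈[g=e] S) → 4
  π[e,v,a,h,g]((σ[g>3](R) ⋈[g=e] S)) → 4
  π[h,g,v](π[e,v,a,h,g]((σ[g>3](R) ⋈[g=e] S))) → 4
  π[v](π[h,g,v](π[e,v,a,h,g]((σ[g>3](R) ⋈[g=e] S)))) → 4
  σ[v='r'](π[v](π[h,g,v](π[e,v,a,h,g]((σ[g>3](R) ⋈[g=e] S))))) → 1

E1 and E2 produce the same multiset:
v
r

yes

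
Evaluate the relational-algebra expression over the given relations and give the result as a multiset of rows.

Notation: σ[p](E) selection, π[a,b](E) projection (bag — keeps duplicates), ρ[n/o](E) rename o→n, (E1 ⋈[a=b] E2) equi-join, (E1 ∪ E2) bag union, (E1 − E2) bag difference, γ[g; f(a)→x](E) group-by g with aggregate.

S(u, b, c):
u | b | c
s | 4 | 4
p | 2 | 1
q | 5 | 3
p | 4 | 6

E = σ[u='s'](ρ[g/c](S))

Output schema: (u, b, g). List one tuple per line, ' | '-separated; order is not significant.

Stepwise |·|:
  S → 4
  ρ[g/c](S) → 4
  σ[u='s'](ρ[g/c](S)) → 1

== RESULT ==
u | b | g
s | 4 | 4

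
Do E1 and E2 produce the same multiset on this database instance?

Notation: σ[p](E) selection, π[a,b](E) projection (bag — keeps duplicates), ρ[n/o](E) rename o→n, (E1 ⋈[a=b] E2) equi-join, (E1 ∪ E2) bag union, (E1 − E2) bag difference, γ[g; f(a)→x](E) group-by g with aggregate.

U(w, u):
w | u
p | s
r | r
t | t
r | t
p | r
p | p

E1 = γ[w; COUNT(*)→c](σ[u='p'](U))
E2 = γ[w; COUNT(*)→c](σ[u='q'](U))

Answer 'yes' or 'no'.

E1 stepwise |·|:
  U → 6
  σ[u='p'](U) → 1
  γ[w; COUNT(*)→c](σ[u='p'](U)) → 1
E2 stepwise |·|:
  U → 6
  σ[u='q'](U) → 0
  γ[w; COUNT(*)→c](σ[u='q'](U)) → 0

E1 result:
w | c
p | 1
E2 result:
w | c
(0 rows)
Witness: ('p', 1) appears 1× in E1 but 0× in E2.

no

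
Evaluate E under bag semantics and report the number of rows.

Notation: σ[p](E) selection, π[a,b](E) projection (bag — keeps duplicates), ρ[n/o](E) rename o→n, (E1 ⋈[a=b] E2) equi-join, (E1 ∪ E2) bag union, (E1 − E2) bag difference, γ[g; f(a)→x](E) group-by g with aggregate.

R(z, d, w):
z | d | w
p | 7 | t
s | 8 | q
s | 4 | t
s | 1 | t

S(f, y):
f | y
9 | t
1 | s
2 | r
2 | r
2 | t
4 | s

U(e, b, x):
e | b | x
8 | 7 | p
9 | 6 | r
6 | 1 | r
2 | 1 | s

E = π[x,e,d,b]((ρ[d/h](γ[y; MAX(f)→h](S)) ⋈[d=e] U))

Row counts bottom-up:
  S → 6
  γ[y; MAX(f)→h](S) → 3
  ρ[d/h](γ[y; MAX(f)→h](S)) → 3
  U → 4
  (ρ[d/h](γ[y; MAX(f)→h](S)) ⋈[d=e] U) → 2
  π[x,e,d,b]((ρ[d/h](γ[y; MAX(f)→h](S)) ⋈[d=e] U)) → 2

|E| = 2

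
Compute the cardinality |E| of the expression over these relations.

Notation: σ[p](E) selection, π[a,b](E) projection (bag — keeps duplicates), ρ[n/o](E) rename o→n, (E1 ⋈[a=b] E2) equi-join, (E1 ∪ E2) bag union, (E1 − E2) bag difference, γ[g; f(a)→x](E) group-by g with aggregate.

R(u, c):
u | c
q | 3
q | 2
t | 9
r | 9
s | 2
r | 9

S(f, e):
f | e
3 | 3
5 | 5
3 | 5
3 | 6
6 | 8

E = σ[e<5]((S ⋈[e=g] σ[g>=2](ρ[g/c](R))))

Row counts bottom-up:
  S → 5
  R → 6
  ρ[g/c](R) → 6
  σ[g>=2](ρ[g/c](R)) → 6
  (S ⋈[e=g] σ[g>=2](ρ[g/c](R))) → 1
  σ[e<5]((S ⋈[e=g] σ[g>=2](ρ[g/c](R)))) → 1

|E| = 1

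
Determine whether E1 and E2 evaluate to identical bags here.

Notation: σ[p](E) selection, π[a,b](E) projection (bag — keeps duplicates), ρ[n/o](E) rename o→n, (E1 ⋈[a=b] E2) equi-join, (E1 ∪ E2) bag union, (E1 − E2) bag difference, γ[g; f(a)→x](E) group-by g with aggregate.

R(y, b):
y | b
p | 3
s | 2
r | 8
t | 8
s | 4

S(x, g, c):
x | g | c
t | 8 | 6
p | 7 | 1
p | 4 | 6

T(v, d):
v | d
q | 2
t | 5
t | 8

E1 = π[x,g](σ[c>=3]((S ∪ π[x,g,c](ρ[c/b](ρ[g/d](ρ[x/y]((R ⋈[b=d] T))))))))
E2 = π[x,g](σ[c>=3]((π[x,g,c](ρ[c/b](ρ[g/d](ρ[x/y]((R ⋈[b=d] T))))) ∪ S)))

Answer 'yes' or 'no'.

E1 row counts bottom-up:
  S → 3
  R → 5
  T → 3
  (R ⋈[b=d] T) → 3
  ρ[x/y]((R ⋈[b=d] T)) → 3
  ρ[g/d](ρ[x/y]((R ⋈[b=d] T))) → 3
  ρ[c/b](ρ[g/d](ρ[x/y]((R ⋈[b=d] T)))) → 3
  π[x,g,c](ρ[c/b](ρ[g/d](ρ[x/y]((R ⋈[b=d] T))))) → 3
  (S ∪ π[x,g,c](ρ[c/b](ρ[g/d](ρ[x/y]((R ⋈[b=d] T)))))) → 6
  σ[c>=3]((S ∪ π[x,g,c](ρ[c/b](ρ[g/d](ρ[x/y]((R ⋈[b=d] T))))))) → 4
  π[x,g](σ[c>=3]((S ∪ π[x,g,c](ρ[c/b](ρ[g/d](ρ[x/y]((R ⋈[b=d] T)))))))) → 4
E2 row counts bottom-up:
  R → 5
  T → 3
  (R ⋈[b=d] T) → 3
  ρ[x/y]((R ⋈[b=d] T)) → 3
  ρ[g/d](ρ[x/y]((R ⋈[b=d] T))) → 3
  ρ[c/b](ρ[g/d](ρ[x/y]((R ⋈[b=d] T)))) → 3
  π[x,g,c](ρ[c/b](ρ[g/d](ρ[x/y]((R ⋈[b=d] T))))) → 3
  S → 3
  (π[x,g,c](ρ[c/b](ρ[g/d](ρ[x/y]((R ⋈[b=d] T))))) ∪ S) → 6
  σ[c>=3]((π[x,g,c](ρ[c/b](ρ[g/d](ρ[x/y]((R ⋈[b=d] T))))) ∪ S)) → 4
  π[x,g](σ[c>=3]((π[x,g,c](ρ[c/b](ρ[g/d](ρ[x/y]((R ⋈[b=d] T))))) ∪ S))) → 4

E1 and E2 produce the same multiset:
x | g
p | 4
r | 8
t | 8
t | 8

yes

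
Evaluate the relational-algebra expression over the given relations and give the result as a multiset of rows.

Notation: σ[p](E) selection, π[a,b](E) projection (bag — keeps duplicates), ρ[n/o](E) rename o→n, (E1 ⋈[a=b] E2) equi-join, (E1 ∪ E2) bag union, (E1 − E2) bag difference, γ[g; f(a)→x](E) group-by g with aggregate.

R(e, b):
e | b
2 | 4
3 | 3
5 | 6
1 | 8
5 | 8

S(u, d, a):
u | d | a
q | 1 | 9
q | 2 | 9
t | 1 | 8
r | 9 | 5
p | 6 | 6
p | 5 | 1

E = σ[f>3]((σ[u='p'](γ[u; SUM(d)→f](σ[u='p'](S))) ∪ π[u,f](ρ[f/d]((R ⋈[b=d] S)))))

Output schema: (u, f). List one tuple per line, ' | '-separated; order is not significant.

Subexpression sizes:
  S → 6
  σ[u='p'](S) → 2
  γ[u; SUM(d)→f](σ[u='p'](S)) → 1
  σ[u='p'](γ[u; SUM(d)→f](σ[u='p'](S))) → 1
  R → 5
  S → 6
  (R ⋈[b=d] S) → 1
  ρ[f/d]((R ⋈[b=d] S)) → 1
  π[u,f](ρ[f/d]((R ⋈[b=d] S))) → 1
  (σ[u='p'](γ[u; SUM(d)→f](σ[u='p'](S))) ∪ π[u,f](ρ[f/d]((R ⋈[b=d] S)))) → 2
  σ[f>3]((σ[u='p'](γ[u; SUM(d)→f](σ[u='p'](S))) ∪ π[u,f](ρ[f/d]((R ⋈[b=d] S))))) → 2

== RESULT ==
u | f
p | 6
p | 11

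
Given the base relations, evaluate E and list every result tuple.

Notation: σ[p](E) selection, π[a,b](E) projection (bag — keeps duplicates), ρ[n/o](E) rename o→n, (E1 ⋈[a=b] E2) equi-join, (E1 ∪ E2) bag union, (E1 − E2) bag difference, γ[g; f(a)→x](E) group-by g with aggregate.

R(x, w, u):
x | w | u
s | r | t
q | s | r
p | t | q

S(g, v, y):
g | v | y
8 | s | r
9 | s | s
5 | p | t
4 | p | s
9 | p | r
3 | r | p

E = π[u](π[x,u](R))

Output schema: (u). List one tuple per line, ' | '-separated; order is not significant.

Stepwise |·|:
  R → 3
  π[x,u](R) → 3
  π[u](π[x,u](R)) → 3

== RESULT ==
u
q
r
t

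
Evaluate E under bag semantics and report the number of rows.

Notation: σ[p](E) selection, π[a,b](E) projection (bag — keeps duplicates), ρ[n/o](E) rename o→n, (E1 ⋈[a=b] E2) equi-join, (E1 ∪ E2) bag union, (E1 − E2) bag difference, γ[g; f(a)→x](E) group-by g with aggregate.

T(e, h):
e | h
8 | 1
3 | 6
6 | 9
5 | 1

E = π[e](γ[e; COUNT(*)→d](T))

Per-node cardinality:
  T → 4
  γ[e; COUNT(*)→d](T) → 4
  π[e](γ[e; COUNT(*)→d](T)) → 4

|E| = 4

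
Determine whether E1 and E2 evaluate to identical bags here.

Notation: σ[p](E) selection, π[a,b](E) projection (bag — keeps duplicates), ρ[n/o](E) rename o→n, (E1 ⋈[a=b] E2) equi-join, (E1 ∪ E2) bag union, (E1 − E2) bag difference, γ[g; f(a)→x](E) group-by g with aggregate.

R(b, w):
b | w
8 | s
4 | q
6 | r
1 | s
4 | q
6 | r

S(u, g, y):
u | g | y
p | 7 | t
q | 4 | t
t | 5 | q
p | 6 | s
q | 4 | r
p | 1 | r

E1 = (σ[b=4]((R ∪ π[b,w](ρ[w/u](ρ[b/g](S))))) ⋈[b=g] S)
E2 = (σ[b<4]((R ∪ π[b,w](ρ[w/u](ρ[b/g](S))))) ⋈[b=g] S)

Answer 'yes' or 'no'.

E1 subexpression sizes:
  R → 6
  S → 6
  ρ[b/g](S) → 6
  ρ[w/u](ρ[b/g](S)) → 6
  π[b,w](ρ[w/u](ρ[b/g](S))) → 6
  (R ∪ π[b,w](ρ[w/u](ρ[b/g](S)))) → 12
  σ[b=4]((R ∪ π[b,w](ρ[w/u](ρ[b/g](S))))) → 4
  S → 6
  (σ[b=4]((R ∪ π[b,w](ρ[w/u](ρ[b/g](S))))) ⋈[b=g] S) → 8
E2 subexpression sizes:
  R → 6
  S → 6
  ρ[b/g](S) → 6
  ρ[w/u](ρ[b/g](S)) → 6
  π[b,w](ρ[w/u](ρ[b/g](S))) → 6
  (R ∪ π[b,w](ρ[w/u](ρ[b/g](S)))) → 12
  σ[b<4]((R ∪ π[b,w](ρ[w/u](ρ[b/g](S))))) → 2
  S → 6
  (σ[b<4]((R ∪ π[b,w](ρ[w/u](ρ[b/g](S))))) ⋈[b=g] S) → 2

E1 result:
b | w | u | g | y
4 | q | q | 4 | r
4 | q | q | 4 | r
4 | q | q | 4 | r
4 | q | q | 4 | r
4 | q | q | 4 | t
4 | q | q | 4 | t
4 | q | q | 4 | t
4 | q | q | 4 | t
E2 result:
b | w | u | g | y
1 | p | p | 1 | r
1 | s | p | 1 | r
Witness: (1, 'p', 'p', 1, 'r') appears 0× in E1 but 1× in E2.

no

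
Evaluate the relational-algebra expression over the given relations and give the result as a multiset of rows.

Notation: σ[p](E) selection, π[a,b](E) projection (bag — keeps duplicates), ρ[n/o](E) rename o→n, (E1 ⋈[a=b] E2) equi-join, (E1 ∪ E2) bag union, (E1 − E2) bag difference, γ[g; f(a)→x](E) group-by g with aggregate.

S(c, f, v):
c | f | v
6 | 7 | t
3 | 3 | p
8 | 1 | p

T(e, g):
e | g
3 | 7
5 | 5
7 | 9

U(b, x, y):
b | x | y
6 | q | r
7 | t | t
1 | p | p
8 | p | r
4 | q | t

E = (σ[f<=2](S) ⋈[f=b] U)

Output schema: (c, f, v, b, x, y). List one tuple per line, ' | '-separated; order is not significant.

Row counts bottom-up:
  S → 3
  σ[f<=2](S) → 1
  U → 5
  (σ[f<=2](S) ⋈[f=b] U) → 1

== RESULT ==
c | f | v | b | x | y
8 | 1 | p | 1 | p | p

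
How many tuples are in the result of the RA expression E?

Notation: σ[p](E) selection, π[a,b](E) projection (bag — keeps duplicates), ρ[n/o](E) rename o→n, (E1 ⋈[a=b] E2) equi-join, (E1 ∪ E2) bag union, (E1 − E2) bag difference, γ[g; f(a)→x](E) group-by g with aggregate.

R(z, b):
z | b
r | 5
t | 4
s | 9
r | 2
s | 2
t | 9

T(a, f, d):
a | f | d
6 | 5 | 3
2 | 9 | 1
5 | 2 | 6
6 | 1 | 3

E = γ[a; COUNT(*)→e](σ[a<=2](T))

Stepwise |·|:
  T → 4
  σ[a<=2](T) → 1
  γ[a; COUNT(*)→e](σ[a<=2](T)) → 1

|E| = 1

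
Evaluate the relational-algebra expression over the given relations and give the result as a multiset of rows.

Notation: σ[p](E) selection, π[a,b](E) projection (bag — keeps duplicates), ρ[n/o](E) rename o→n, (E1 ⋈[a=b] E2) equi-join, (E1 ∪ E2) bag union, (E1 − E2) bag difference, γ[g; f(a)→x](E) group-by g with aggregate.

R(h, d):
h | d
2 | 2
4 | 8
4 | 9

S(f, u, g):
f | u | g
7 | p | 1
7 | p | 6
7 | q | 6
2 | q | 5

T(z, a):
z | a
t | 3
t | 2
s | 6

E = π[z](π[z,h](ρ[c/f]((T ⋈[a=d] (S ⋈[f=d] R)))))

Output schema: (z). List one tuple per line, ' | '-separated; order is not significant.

Row counts bottom-up:
  T → 3
  S → 4
  R → 3
  (S ⋈[f=d] R) → 1
  (T ⋈[a=d] (S ⋈[f=d] R)) → 1
  ρ[c/f]((T ⋈[a=d] (S ⋈[f=d] R))) → 1
  π[z,h](ρ[c/f]((T ⋈[a=d] (S ⋈[f=d] R)))) → 1
  π[z](π[z,h](ρ[c/f]((T ⋈[a=d] (S ⋈[f=d] R))))) → 1

== RESULT ==
z
t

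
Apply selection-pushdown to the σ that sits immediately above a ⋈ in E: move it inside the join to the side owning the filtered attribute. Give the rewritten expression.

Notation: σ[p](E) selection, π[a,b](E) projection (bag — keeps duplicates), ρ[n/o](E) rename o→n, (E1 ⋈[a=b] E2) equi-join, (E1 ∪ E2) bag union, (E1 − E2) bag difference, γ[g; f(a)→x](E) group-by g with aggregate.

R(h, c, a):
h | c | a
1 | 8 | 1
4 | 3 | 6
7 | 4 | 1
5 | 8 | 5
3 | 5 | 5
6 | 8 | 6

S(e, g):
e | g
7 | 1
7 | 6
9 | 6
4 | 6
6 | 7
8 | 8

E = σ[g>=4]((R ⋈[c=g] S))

σ filters on g, owned by the right side.
E' = (R ⋈[c=g] σ[g>=4](S))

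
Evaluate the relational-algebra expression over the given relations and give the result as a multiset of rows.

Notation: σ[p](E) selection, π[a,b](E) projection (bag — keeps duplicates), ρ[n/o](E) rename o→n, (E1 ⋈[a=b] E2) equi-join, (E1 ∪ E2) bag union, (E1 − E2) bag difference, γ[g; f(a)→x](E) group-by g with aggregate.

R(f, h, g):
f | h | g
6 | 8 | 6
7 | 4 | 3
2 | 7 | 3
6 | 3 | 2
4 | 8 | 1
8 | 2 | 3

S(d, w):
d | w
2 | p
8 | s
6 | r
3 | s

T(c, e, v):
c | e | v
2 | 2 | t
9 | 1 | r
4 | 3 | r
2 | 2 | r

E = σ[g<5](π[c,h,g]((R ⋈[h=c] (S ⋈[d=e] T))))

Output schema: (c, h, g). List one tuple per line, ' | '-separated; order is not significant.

Subexpression sizes:
  R → 6
  S → 4
  T → 4
  (S ⋈[d=e] T) → 3
  (R ⋈[h=c] (S ⋈[d=e] T)) → 3
  π[c,h,g]((R ⋈[h=c] (S ⋈[d=e] T))) → 3
  σ[g<5](π[c,h,g]((R ⋈[h=c] (S ⋈[d=e] T)))) → 3

== RESULT ==
c | h | g
2 | 2 | 3
2 | 2 | 3
4 | 4 | 3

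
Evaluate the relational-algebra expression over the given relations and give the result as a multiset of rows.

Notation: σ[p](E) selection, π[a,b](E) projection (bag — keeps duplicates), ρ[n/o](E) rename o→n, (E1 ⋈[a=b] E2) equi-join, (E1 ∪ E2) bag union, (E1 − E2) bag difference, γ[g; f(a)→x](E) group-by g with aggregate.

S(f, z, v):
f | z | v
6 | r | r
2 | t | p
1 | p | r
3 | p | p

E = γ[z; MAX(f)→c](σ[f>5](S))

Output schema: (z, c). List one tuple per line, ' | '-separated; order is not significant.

Per-node cardinality:
  S → 4
  σ[f>5](S) → 1
  γ[z; MAX(f)→c](σ[f>5](S)) → 1

== RESULT ==
z | c
r | 6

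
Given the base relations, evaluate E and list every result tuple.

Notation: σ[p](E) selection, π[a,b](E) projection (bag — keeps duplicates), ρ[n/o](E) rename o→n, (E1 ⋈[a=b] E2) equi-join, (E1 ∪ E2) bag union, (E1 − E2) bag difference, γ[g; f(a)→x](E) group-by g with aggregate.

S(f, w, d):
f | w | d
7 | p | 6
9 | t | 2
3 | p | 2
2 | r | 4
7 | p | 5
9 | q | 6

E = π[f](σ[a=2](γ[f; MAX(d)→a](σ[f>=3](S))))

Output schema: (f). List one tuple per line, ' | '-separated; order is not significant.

Subexpression sizes:
  S → 6
  σ[f>=3](S) → 5
  γ[f; MAX(d)→a](σ[f>=3](S)) → 3
  σ[a=2](γ[f; MAX(d)→a](σ[f>=3](S))) → 1
  π[f](σ[a=2](γ[f; MAX(d)→a](σ[f>=3](S)))) → 1

== RESULT ==
f
3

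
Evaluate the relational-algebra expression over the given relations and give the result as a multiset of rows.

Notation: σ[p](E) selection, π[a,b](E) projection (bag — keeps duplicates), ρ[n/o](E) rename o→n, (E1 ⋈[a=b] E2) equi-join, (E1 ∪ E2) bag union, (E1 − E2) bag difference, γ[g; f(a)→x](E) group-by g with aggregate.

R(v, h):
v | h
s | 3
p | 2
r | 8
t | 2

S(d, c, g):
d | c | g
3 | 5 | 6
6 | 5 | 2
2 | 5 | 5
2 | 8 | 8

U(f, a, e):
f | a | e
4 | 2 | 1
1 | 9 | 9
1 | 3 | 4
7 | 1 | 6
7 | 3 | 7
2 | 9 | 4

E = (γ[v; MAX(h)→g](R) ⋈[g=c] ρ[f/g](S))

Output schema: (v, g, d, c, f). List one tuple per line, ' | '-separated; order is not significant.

Stepwise |·|:
  R → 4
  γ[v; MAX(h)→g](R) → 4
  S → 4
  ρ[f/g](S) → 4
  (γ[v; MAX(h)→g](R) ⋈[g=c] ρ[f/g](S)) → 1

== RESULT ==
v | g | d | c | f
r | 8 | 2 | 8 | 8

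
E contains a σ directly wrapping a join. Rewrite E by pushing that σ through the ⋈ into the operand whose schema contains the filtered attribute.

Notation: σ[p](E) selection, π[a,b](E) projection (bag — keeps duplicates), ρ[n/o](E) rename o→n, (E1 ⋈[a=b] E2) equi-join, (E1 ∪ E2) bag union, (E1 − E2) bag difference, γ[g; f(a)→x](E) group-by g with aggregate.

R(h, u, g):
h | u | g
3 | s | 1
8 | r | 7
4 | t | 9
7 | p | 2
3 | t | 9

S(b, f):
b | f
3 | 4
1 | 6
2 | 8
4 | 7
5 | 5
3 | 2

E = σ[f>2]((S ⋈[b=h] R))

σ filters on f, owned by the left side.
E' = (σ[f>2](S) ⋈[b=h] R)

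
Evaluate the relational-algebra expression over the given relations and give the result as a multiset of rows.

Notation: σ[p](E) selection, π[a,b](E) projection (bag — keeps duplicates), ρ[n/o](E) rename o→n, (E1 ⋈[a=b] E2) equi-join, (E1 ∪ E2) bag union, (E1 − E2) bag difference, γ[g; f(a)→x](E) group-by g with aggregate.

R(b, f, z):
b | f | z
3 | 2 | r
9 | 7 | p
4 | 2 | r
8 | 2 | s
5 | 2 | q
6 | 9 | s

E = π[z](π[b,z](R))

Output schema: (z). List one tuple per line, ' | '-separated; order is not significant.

Stepwise |·|:
  R → 6
  π[b,z](R) → 6
  π[z](π[b,z](R)) → 6

== RESULT ==
z
p
q
r
r
s
s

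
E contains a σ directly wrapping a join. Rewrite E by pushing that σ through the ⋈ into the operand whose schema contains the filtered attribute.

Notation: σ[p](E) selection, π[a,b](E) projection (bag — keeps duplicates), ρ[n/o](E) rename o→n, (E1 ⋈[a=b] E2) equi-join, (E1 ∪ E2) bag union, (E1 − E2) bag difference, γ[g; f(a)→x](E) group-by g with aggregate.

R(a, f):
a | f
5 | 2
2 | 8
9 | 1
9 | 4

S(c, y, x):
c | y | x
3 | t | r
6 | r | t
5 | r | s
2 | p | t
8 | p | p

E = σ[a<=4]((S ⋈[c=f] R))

σ filters on a, owned by the right side.
E' = (S ⋈[c=f] σ[a<=4](R))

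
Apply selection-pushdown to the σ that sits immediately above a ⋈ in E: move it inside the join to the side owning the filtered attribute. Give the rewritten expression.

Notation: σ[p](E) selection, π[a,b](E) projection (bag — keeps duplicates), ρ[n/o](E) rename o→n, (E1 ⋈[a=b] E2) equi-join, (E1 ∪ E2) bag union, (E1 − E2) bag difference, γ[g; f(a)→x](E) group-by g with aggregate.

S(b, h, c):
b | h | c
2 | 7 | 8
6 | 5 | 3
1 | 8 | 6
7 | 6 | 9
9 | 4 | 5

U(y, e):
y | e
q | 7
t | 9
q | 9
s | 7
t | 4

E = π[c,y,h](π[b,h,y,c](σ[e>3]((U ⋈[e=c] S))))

σ filters on e, owned by the left side.
E' = π[c,y,h](π[b,h,y,c]((σ[e>3](U) ⋈[e=c] S)))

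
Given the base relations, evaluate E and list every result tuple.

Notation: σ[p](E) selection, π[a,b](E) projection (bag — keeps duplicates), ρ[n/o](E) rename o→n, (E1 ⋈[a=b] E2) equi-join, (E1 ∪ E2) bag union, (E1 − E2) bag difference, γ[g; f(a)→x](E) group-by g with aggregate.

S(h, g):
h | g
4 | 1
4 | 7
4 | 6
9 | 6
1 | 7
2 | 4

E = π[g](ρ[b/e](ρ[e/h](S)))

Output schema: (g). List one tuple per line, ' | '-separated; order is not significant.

Row counts bottom-up:
  S → 6
  ρ[e/h](S) → 6
  ρ[b/e](ρ[e/h](S)) → 6
  π[g](ρ[b/e](ρ[e/h](S))) → 6

== RESULT ==
g
1
4
6
6
7
7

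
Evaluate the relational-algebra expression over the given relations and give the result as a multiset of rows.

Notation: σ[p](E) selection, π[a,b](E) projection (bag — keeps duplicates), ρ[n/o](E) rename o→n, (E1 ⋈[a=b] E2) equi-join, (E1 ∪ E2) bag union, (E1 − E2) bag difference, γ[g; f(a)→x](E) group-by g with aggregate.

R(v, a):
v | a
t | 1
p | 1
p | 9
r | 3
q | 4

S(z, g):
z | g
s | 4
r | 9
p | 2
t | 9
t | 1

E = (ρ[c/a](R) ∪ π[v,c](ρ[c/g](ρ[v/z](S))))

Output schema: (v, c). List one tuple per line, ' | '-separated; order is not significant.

Stepwise |·|:
  R → 5
  ρ[c/a](R) → 5
  S → 5
  ρ[v/z](S) → 5
  ρ[c/g](ρ[v/z](S)) → 5
  π[v,c](ρ[c/g](ρ[v/z](S))) → 5
  (ρ[c/a](R) ∪ π[v,c](ρ[c/g](ρ[v/z](S)))) → 10

== RESULT ==
v | c
p | 1
p | 2
p | 9
q | 4
r | 3
r | 9
s | 4
t | 1
t | 1
t | 9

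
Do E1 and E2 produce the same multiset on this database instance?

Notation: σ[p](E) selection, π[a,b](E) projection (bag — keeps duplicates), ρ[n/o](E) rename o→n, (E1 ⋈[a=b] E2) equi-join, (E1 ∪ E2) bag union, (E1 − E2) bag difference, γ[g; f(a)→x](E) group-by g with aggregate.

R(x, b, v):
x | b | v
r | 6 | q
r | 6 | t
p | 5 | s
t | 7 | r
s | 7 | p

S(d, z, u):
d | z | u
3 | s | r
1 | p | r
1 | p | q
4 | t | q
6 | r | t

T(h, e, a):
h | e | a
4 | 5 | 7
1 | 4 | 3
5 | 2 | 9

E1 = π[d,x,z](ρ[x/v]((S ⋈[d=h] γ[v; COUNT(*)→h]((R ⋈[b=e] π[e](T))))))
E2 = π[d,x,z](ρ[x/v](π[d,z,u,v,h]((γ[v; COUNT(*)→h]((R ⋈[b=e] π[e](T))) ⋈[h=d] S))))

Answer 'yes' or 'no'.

E1 subexpression sizes:
  S → 5
  R → 5
  T → 3
  π[e](T) → 3
  (R ⋈[b=e] π[e](T)) → 1
  γ[v; COUNT(*)→h]((R ⋈[b=e] π[e](T))) → 1
  (S ⋈[d=h] γ[v; COUNT(*)→h]((R ⋈[b=e] π[e](T)))) → 2
  ρ[x/v]((S ⋈[d=h] γ[v; COUNT(*)→h]((R ⋈[b=e] π[e](T))))) → 2
  π[d,x,z](ρ[x/v]((S ⋈[d=h] γ[v; COUNT(*)→h]((R ⋈[b=e] π[e](T)))))) → 2
E2 subexpression sizes:
  R → 5
  T → 3
  π[e](T) → 3
  (R ⋈[b=e] π[e](T)) → 1
  γ[v; COUNT(*)→h]((R ⋈[b=e] π[e](T))) → 1
  S → 5
  (γ[v; COUNT(*)→h]((R ⋈[b=e] π[e](T))) ⋈[h=d] S) → 2
  π[d,z,u,v,h]((γ[v; COUNT(*)→h]((R ⋈[b=e] π[e](T))) ⋈[h=d] S)) → 2
  ρ[x/v](π[d,z,u,v,h]((γ[v; COUNT(*)→h]((R ⋈[b=e] π[e](T))) ⋈[h=d] S))) → 2
  π[d,x,z](ρ[x/v](π[d,z,u,v,h]((γ[v; COUNT(*)→h]((R ⋈[b=e] π[e](T))) ⋈[h=d] S)))) → 2

E1 and E2 produce the same multiset:
d | x | z
1 | s | p
1 | s | p

yes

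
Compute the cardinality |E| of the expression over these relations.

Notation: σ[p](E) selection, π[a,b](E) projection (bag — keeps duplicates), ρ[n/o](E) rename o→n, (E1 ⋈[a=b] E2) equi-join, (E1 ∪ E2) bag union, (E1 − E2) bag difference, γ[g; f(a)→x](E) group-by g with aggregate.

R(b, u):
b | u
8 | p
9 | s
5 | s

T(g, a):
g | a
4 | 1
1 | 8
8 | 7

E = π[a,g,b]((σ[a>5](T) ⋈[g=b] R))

Stepwise |·|:
  T → 3
  σ[a>5](T) → 2
  R → 3
  (σ[a>5](T) ⋈[g=b] R) → 1
  π[a,g,b]((σ[a>5](T) ⋈[g=b] R)) → 1

|E| = 1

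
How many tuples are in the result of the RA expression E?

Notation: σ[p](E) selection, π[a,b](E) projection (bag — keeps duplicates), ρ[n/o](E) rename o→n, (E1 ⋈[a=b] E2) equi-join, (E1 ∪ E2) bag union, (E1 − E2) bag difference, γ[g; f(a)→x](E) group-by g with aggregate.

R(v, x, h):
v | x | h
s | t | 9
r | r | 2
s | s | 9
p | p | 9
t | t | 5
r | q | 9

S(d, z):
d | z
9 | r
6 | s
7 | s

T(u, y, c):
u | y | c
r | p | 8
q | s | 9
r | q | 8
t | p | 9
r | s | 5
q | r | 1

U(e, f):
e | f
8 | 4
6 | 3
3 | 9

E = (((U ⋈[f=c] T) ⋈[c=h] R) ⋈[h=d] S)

Subexpression sizes:
  U → 3
  T → 6
  (U ⋈[f=c] T) → 2
  R → 6
  ((U ⋈[f=c] T) ⋈[c=h] R) → 8
  S → 3
  (((U ⋈[f=c] T) ⋈[c=h] R) ⋈[h=d] S) → 8

|E| = 8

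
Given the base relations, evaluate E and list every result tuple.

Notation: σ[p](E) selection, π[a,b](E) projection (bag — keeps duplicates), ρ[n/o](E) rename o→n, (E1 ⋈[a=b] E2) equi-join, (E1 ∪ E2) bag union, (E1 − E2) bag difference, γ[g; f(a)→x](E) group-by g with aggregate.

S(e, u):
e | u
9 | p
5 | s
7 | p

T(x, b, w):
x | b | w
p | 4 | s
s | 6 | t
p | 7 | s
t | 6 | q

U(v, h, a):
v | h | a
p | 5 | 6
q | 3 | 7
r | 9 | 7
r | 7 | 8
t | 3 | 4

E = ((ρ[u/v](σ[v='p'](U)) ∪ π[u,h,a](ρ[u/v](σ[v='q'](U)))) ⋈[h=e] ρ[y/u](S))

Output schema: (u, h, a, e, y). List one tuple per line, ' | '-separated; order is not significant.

Per-node cardinality:
  U → 5
  σ[v='p'](U) → 1
  ρ[u/v](σ[v='p'](U)) → 1
  U → 5
  σ[v='q'](U) → 1
  ρ[u/v](σ[v='q'](U)) → 1
  π[u,h,a](ρ[u/v](σ[v='q'](U))) → 1
  (ρ[u/v](σ[v='p'](U)) ∪ π[u,h,a](ρ[u/v](σ[v='q'](U)))) → 2
  S → 3
  ρ[y/u](S) → 3
  ((ρ[u/v](σ[v='p'](U)) ∪ π[u,h,a](ρ[u/v](σ[v='q'](U)))) ⋈[h=e] ρ[y/u](S)) → 1

== RESULT ==
u | h | a | e | y
p | 5 | 6 | 5 | s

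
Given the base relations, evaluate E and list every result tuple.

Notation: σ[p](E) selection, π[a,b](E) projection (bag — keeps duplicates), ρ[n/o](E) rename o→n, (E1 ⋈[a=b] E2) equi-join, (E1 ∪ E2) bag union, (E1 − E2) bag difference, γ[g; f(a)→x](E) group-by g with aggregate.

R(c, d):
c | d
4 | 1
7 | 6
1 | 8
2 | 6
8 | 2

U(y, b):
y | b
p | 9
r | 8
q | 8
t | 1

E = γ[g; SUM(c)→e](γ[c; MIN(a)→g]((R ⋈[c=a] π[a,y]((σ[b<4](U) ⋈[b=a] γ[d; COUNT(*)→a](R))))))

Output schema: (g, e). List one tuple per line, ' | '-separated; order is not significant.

Row counts bottom-up:
  R → 5
  U → 4
  σ[b<4](U) → 1
  R → 5
  γ[d; COUNT(*)→a](R) → 4
  (σ[b<4](U) ⋈[b=a] γ[d; COUNT(*)→a](R)) → 3
  π[a,y]((σ[b<4](U) ⋈[b=a] γ[d; COUNT(*)→a](R))) → 3
  (R ⋈[c=a] π[a,y]((σ[b<4](U) ⋈[b=a] γ[d; COUNT(*)→a](R)))) → 3
  γ[c; MIN(a)→g]((R ⋈[c=a] π[a,y]((σ[b<4](U) ⋈[b=a] γ[d; COUNT(*)→a](R))))) → 1
  γ[g; SUM(c)→e](γ[c; MIN(a)→g]((R ⋈[c=a] π[a,y]((σ[b<4](U) ⋈[b=a] γ[d; COUNT(*)→a](R)))))) → 1

== RESULT ==
g | e
1 | 1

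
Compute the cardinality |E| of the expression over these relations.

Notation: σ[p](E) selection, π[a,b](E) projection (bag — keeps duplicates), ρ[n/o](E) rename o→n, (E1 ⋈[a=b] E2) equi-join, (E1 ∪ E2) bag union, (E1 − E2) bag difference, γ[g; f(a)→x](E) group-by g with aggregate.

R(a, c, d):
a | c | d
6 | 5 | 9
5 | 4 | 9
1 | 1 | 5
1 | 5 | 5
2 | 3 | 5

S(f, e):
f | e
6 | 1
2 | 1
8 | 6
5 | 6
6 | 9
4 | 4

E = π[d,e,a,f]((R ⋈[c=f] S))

Subexpression sizes:
  R → 5
  S → 6
  (R ⋈[c=f] S) → 3
  π[d,e,a,f]((R ⋈[c=f] S)) → 3

|E| = 3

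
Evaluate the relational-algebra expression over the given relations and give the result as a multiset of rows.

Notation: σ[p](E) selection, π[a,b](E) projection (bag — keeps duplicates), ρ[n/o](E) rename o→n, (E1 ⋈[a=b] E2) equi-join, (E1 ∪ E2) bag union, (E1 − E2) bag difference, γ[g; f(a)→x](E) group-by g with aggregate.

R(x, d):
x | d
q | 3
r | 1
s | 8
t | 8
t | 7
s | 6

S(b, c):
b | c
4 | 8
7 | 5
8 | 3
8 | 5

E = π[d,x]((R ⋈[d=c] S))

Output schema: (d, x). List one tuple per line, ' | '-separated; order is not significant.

Subexpression sizes:
  R → 6
  S → 4
  (R ⋈[d=c] S) → 3
  π[d,x]((R ⋈[d=c] S)) → 3

== RESULT ==
d | x
3 | q
8 | s
8 | t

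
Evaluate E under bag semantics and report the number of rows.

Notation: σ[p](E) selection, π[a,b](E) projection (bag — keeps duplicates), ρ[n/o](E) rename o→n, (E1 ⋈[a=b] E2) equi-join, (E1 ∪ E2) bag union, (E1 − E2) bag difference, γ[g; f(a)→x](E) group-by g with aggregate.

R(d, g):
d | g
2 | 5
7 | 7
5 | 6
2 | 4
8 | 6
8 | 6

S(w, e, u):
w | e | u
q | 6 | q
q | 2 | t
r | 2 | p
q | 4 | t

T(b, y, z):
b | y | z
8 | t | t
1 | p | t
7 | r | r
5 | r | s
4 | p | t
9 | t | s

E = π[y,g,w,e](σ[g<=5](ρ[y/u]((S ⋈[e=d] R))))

Row counts bottom-up:
  S → 4
  R → 6
  (S ⋈[e=d] R) → 4
  ρ[y/u]((S ⋈[e=d] R)) → 4
  σ[g<=5](ρ[y/u]((S ⋈[e=d] R))) → 4
  π[y,g,w,e](σ[g<=5](ρ[y/u]((S ⋈[e=d] R)))) → 4

|E| = 4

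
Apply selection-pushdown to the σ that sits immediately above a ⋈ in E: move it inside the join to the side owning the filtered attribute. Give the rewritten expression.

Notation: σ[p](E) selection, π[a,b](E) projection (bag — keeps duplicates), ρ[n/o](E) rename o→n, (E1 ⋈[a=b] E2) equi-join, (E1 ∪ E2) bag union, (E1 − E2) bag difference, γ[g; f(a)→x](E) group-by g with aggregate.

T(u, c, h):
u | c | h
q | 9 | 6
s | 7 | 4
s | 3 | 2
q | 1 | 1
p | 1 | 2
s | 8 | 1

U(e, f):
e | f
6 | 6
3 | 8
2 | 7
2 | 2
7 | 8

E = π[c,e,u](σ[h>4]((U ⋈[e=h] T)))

σ filters on h, owned by the right side.
E' = π[c,e,u]((U ⋈[e=h] σ[h>4](T)))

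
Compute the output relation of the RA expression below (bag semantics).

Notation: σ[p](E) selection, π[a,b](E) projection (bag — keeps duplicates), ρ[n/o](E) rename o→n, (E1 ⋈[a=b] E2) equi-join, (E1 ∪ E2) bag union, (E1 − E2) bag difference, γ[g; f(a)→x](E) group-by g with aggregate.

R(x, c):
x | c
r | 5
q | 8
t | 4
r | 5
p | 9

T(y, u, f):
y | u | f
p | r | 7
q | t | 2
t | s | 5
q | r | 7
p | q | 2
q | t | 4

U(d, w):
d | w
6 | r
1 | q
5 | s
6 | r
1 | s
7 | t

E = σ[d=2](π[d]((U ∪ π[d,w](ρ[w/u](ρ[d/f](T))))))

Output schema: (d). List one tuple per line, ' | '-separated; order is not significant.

Stepwise |·|:
  U → 6
  T → 6
  ρ[d/f](T) → 6
  ρ[w/u](ρ[d/f](T)) → 6
  π[d,w](ρ[w/u](ρ[d/f](T))) → 6
  (U ∪ π[d,w](ρ[w/u](ρ[d/f](T)))) → 12
  π[d]((U ∪ π[d,w](ρ[w/u](ρ[d/f](T))))) → 12
  σ[d=2](π[d]((U ∪ π[d,w](ρ[w/u](ρ[d/f](T)))))) → 2

== RESULT ==
d
2
2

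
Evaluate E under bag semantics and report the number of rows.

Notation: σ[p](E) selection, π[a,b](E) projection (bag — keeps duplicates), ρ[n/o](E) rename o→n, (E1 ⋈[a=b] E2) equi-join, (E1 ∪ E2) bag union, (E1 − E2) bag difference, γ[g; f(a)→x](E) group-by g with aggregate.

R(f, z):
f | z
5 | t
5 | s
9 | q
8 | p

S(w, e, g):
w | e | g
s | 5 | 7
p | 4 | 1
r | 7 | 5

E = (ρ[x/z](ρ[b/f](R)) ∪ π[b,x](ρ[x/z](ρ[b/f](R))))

Row counts bottom-up:
  R → 4
  ρ[b/f](R) → 4
  ρ[x/z](ρ[b/f](R)) → 4
  R → 4
  ρ[b/f](R) → 4
  ρ[x/z](ρ[b/f](R)) → 4
  π[b,x](ρ[x/z](ρ[b/f](R))) → 4
  (ρ[x/z](ρ[b/f](R)) ∪ π[b,x](ρ[x/z](ρ[b/f](R)))) → 8

|E| = 8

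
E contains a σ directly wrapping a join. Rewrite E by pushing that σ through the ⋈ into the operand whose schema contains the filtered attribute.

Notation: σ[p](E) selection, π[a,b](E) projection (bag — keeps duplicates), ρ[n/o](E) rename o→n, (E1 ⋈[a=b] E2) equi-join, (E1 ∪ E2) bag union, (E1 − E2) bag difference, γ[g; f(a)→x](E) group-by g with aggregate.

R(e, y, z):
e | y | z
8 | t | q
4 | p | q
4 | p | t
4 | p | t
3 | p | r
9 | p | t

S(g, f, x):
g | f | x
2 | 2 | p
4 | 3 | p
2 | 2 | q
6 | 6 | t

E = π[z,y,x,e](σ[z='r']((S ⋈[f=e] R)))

σ filters on z, owned by the right side.
E' = π[z,y,x,e]((S ⋈[f=e] σ[z='r'](R)))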